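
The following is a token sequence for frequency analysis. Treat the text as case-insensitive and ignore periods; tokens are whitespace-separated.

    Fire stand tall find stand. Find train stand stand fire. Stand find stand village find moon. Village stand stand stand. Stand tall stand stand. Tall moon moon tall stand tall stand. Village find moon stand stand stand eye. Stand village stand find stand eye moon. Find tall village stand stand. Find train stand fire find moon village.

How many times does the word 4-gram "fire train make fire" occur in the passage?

Scanning the 54 overlapping 4-gram windows for "fire train make fire":
  (none found)

0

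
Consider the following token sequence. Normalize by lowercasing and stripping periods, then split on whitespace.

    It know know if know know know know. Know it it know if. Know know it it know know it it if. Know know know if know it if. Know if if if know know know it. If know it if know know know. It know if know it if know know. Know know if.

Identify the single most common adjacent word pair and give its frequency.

"know know", 16 times

Bigram frequencies (highest first):
  know know: 16
  if know: 10
  know it: 8
  know if: 6
  it if: 5
  it know: 4
  … (2 more, each ≤ 3)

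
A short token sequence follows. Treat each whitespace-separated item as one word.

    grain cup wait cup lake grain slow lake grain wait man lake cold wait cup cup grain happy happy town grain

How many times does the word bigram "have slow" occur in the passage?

0

Scanning the 20 overlapping bigram windows for "have slow":
  (none found)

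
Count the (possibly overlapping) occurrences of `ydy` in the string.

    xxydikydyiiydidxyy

Sliding a length-3 window over the 18 characters (16 positions):
  position 7–9: ydy

1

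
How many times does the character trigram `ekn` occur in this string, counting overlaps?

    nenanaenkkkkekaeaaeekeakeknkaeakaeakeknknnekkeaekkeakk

Sliding a length-3 window over the 54 characters (52 positions):
  position 25–27: ekn
  position 37–39: ekn

2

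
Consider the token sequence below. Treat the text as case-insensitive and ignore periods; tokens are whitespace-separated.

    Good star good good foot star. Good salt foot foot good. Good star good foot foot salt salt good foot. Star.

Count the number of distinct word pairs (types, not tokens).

21 tokens → 20 bigram windows in total.
Repeated bigrams (each contributes count−1 duplicates):
  good foot: 3
  star good: 3
  foot foot: 2
  foot star: 2
  good good: 2
  good star: 2
8 duplicate windows → 20 − 8 = 12 distinct.

12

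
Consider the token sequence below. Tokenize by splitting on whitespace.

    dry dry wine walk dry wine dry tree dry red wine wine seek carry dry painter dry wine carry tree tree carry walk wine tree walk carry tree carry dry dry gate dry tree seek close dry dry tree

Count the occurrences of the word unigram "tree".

7

Scanning the 39 tokens for "tree":
  position 8: tree
  position 20: tree
  position 21: tree
  position 25: tree
  position 28: tree
  position 34: tree
  position 39: tree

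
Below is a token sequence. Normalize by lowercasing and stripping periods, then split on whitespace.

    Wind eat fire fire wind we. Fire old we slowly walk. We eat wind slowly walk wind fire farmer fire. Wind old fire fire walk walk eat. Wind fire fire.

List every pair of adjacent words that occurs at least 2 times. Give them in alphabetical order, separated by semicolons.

Bigram counts meeting the condition (at least 2 times):
  eat wind: 2
  fire fire: 3
  fire wind: 2
  slowly walk: 2
  wind fire: 2

eat wind; fire fire; fire wind; slowly walk; wind fire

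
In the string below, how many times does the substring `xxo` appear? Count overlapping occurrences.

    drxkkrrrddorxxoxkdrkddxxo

Sliding a length-3 window over the 25 characters (23 positions):
  position 13–15: xxo
  position 23–25: xxo

2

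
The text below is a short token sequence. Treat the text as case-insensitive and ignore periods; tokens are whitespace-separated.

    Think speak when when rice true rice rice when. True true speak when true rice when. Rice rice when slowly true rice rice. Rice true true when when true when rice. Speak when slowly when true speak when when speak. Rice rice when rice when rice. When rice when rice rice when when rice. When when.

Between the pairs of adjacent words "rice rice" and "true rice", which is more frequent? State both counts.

"rice rice" (6 vs 3)

"rice rice": 6 occurrences
"true rice": 3 occurrences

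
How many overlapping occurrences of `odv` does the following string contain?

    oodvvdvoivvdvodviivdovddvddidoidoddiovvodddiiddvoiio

Sliding a length-3 window over the 52 characters (50 positions):
  position 2–4: odv
  position 14–16: odv

2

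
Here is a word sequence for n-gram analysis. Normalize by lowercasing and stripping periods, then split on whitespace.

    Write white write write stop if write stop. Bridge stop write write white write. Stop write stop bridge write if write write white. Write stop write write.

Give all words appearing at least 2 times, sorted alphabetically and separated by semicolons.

Unigram counts meeting the condition (at least 2 times):
  bridge: 2
  if: 2
  stop: 6
  white: 3
  write: 14

bridge; if; stop; white; write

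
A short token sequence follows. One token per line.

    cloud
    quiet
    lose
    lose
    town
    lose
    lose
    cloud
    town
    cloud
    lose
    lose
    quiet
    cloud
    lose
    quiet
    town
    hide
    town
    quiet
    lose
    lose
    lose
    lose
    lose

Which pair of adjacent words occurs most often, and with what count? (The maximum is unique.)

"lose lose", 7 times

Bigram frequencies (highest first):
  lose lose: 7
  quiet lose: 2
  cloud lose: 2
  lose quiet: 2
  cloud quiet: 1
  lose town: 1
  … (9 more, each ≤ 1)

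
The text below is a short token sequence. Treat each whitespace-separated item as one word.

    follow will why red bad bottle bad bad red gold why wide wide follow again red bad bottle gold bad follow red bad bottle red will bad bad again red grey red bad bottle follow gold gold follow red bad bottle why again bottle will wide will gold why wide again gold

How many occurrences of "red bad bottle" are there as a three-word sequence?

Scanning the 50 overlapping trigram windows for "red bad bottle":
  position 4–6: red bad bottle
  position 16–18: red bad bottle
  position 22–24: red bad bottle
  position 32–34: red bad bottle
  position 39–41: red bad bottle

5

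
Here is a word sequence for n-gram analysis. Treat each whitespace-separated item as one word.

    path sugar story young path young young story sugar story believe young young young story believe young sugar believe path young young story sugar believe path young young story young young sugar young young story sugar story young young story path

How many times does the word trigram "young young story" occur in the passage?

6

Scanning the 39 overlapping trigram windows for "young young story":
  position 6–8: young young story
  position 13–15: young young story
  position 21–23: young young story
  position 27–29: young young story
  position 33–35: young young story
  position 38–40: young young story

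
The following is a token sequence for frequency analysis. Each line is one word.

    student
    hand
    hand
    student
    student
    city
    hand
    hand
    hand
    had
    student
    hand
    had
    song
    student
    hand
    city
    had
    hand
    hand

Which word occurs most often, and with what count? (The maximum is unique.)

Unigram frequencies (highest first):
  hand: 9
  student: 5
  had: 3
  city: 2
  song: 1

"hand", 9 times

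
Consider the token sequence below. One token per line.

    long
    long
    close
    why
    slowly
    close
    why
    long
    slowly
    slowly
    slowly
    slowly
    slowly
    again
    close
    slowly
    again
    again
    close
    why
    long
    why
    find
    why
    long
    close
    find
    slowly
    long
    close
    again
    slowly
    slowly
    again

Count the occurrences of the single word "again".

5

Scanning the 34 tokens for "again":
  position 14: again
  position 17: again
  position 18: again
  position 31: again
  position 34: again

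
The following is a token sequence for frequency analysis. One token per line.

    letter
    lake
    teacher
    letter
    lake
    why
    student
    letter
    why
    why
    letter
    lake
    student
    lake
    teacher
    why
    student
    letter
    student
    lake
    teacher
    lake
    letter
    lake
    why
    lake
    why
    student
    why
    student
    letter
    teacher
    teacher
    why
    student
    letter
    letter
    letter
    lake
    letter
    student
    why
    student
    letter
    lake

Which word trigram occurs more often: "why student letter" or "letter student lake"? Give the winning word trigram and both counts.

"why student letter" (5 vs 1)

"why student letter": 5 occurrences
"letter student lake": 1 occurrence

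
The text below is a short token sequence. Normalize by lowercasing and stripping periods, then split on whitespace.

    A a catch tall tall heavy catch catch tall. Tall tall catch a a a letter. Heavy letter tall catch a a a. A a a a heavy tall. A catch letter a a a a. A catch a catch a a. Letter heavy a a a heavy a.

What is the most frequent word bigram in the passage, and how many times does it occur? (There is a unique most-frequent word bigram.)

"a a", 16 times

Bigram frequencies (highest first):
  a a: 16
  a catch: 4
  catch a: 4
  tall tall: 3
  catch tall: 2
  tall catch: 2
  … (13 more, each ≤ 2)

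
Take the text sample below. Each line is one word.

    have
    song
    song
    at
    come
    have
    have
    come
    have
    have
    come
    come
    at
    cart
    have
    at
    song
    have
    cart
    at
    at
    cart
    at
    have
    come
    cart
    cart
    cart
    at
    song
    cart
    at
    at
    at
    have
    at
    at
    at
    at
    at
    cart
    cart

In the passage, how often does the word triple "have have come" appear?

Scanning the 40 overlapping trigram windows for "have have come":
  position 6–8: have have come
  position 9–11: have have come

2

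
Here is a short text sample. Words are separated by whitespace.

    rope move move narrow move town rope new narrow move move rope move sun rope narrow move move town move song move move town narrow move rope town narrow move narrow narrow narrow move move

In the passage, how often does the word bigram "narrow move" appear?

6

Scanning the 34 overlapping bigram windows for "narrow move":
  position 4–5: narrow move
  position 9–10: narrow move
  position 16–17: narrow move
  position 25–26: narrow move
  position 29–30: narrow move
  position 33–34: narrow move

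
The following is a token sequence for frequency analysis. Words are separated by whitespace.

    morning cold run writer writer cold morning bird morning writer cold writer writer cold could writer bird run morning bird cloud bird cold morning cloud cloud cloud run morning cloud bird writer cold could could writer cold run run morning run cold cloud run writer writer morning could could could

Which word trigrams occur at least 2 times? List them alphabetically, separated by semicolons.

Trigram counts meeting the condition (at least 2 times):
  run writer writer: 2
  writer cold could: 2
  writer writer cold: 2

run writer writer; writer cold could; writer writer cold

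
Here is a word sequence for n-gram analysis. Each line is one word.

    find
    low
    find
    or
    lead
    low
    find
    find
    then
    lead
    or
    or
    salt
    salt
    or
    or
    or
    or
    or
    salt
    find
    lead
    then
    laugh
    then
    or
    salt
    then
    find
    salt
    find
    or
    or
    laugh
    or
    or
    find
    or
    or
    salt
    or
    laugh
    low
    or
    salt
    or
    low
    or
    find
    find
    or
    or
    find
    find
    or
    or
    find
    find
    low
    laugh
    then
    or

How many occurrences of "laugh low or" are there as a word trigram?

Scanning the 60 overlapping trigram windows for "laugh low or":
  position 42–44: laugh low or

1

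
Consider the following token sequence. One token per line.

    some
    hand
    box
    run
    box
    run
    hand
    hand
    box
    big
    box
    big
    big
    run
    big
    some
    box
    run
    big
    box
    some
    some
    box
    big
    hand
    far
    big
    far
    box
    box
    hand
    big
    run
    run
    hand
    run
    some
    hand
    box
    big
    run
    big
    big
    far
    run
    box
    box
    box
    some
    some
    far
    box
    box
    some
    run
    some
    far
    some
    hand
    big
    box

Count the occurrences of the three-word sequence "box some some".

Scanning the 59 overlapping trigram windows for "box some some":
  position 20–22: box some some
  position 48–50: box some some

2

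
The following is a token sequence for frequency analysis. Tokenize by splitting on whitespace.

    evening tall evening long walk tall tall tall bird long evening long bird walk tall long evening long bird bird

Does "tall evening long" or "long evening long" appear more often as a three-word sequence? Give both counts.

"long evening long" (2 vs 1)

"tall evening long": 1 occurrence
"long evening long": 2 occurrences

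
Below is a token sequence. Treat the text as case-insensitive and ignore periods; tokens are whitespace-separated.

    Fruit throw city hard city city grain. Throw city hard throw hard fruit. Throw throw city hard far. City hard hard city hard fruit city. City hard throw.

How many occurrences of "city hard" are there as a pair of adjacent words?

Scanning the 27 overlapping bigram windows for "city hard":
  position 3–4: city hard
  position 9–10: city hard
  position 16–17: city hard
  position 19–20: city hard
  position 22–23: city hard
  position 26–27: city hard

6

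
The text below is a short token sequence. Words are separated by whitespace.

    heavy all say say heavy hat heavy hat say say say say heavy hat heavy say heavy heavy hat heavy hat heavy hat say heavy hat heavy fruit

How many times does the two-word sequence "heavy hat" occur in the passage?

Scanning the 27 overlapping bigram windows for "heavy hat":
  position 5–6: heavy hat
  position 7–8: heavy hat
  position 13–14: heavy hat
  position 18–19: heavy hat
  position 20–21: heavy hat
  position 22–23: heavy hat
  position 25–26: heavy hat

7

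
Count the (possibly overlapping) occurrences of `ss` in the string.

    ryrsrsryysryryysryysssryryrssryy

3

Sliding a length-2 window over the 32 characters (31 positions):
  position 20–21: ss
  position 21–22: ss
  position 28–29: ss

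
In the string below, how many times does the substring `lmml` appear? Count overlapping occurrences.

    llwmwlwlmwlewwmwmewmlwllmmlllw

1

Sliding a length-4 window over the 30 characters (27 positions):
  position 24–27: lmml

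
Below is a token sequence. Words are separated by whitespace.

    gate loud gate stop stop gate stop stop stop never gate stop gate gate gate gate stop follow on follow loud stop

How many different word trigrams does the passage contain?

18

22 tokens → 20 trigram windows in total.
Repeated trigrams (each contributes count−1 duplicates):
  gate gate gate: 2
  gate stop stop: 2
2 duplicate windows → 20 − 2 = 18 distinct.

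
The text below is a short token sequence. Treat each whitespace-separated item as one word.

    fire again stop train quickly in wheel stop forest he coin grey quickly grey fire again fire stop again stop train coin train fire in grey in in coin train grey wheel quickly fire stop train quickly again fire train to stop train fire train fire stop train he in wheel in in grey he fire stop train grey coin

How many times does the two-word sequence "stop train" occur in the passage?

6

Scanning the 59 overlapping bigram windows for "stop train":
  position 3–4: stop train
  position 20–21: stop train
  position 35–36: stop train
  position 42–43: stop train
  position 47–48: stop train
  position 57–58: stop train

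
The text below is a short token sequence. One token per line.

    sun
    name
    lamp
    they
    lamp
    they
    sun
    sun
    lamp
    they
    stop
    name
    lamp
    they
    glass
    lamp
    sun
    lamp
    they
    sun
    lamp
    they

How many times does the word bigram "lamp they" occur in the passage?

Scanning the 21 overlapping bigram windows for "lamp they":
  position 3–4: lamp they
  position 5–6: lamp they
  position 9–10: lamp they
  position 13–14: lamp they
  position 18–19: lamp they
  position 21–22: lamp they

6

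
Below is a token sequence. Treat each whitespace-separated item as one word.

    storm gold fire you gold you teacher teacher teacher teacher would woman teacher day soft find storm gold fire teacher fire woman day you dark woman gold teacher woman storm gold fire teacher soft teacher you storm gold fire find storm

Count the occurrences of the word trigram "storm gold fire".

Scanning the 39 overlapping trigram windows for "storm gold fire":
  position 1–3: storm gold fire
  position 17–19: storm gold fire
  position 30–32: storm gold fire
  position 37–39: storm gold fire

4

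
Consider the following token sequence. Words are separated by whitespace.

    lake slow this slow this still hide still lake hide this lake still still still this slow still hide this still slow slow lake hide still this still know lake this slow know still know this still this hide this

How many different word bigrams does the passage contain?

24

40 tokens → 39 bigram windows in total.
Repeated bigrams (each contributes count−1 duplicates):
  this still: 4
  hide this: 3
  still this: 3
  this slow: 3
  hide still: 2
  lake hide: 2
  slow this: 2
  still hide: 2
  … (2 more repeated)
15 duplicate windows → 39 − 15 = 24 distinct.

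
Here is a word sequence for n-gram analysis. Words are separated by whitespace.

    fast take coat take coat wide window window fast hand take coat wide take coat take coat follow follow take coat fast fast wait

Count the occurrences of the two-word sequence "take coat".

Scanning the 23 overlapping bigram windows for "take coat":
  position 2–3: take coat
  position 4–5: take coat
  position 11–12: take coat
  position 14–15: take coat
  position 16–17: take coat
  position 20–21: take coat

6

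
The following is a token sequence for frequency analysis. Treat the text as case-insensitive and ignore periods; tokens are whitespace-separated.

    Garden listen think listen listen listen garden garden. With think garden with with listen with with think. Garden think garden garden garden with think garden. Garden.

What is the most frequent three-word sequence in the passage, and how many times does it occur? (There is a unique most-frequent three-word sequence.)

"with think garden", 3 times

Trigram frequencies (highest first):
  with think garden: 3
  garden garden with: 2
  garden with think: 2
  think garden garden: 2
  garden listen think: 1
  listen think listen: 1
  … (13 more, each ≤ 1)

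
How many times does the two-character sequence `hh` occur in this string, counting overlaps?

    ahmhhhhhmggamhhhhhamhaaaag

8

Sliding a length-2 window over the 26 characters (25 positions):
  position 4–5: hh
  position 5–6: hh
  position 6–7: hh
  position 7–8: hh
  position 14–15: hh
  position 15–16: hh
  position 16–17: hh
  position 17–18: hh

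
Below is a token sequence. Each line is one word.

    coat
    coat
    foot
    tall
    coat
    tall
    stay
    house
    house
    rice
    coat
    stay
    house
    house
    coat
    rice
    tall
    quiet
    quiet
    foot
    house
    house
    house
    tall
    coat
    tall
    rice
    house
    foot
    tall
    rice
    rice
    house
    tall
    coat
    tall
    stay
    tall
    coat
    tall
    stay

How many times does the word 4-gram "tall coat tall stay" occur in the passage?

Scanning the 38 overlapping 4-gram windows for "tall coat tall stay":
  position 4–7: tall coat tall stay
  position 34–37: tall coat tall stay
  position 38–41: tall coat tall stay

3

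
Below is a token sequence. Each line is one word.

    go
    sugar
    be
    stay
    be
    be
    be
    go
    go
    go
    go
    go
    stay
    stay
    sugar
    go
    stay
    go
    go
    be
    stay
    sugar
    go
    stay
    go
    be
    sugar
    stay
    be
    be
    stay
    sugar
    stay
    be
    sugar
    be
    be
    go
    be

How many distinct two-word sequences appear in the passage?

39 tokens → 38 bigram windows in total.
Repeated bigrams (each contributes count−1 duplicates):
  go go: 5
  be be: 4
  be stay: 3
  go be: 3
  go stay: 3
  stay be: 3
  stay sugar: 3
  be go: 2
  … (5 more repeated)
23 duplicate windows → 38 − 23 = 15 distinct.

15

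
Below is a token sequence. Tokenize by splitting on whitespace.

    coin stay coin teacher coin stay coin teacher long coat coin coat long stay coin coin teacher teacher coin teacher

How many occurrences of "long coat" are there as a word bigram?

1

Scanning the 19 overlapping bigram windows for "long coat":
  position 9–10: long coat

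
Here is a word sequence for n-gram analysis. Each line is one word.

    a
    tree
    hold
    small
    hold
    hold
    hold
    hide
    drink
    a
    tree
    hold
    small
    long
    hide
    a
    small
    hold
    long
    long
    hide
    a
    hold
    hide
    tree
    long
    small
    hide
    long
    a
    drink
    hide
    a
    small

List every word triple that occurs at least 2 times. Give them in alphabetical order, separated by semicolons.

a tree hold; hide a small; long hide a; tree hold small

Trigram counts meeting the condition (at least 2 times):
  a tree hold: 2
  hide a small: 2
  long hide a: 2
  tree hold small: 2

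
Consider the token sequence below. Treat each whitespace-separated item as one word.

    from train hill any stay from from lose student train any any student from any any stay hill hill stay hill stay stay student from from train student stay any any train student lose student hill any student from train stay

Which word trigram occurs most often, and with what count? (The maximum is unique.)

Trigram frequencies (highest first):
  any student from: 2
  from train hill: 1
  train hill any: 1
  hill any stay: 1
  any stay from: 1
  stay from from: 1
  … (32 more, each ≤ 1)

"any student from", 2 times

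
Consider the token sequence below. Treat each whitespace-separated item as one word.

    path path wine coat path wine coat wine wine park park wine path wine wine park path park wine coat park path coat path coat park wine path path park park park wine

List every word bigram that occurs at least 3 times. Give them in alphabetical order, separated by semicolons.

Bigram counts meeting the condition (at least 3 times):
  park park: 3
  park wine: 4
  path wine: 3
  wine coat: 3

park park; park wine; path wine; wine coat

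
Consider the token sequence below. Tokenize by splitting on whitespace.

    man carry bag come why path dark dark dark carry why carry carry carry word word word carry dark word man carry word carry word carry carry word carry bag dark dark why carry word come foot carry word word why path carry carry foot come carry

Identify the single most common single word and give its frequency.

Unigram frequencies (highest first):
  carry: 16
  word: 10
  dark: 6
  why: 4
  come: 3
  man: 2
  … (3 more, each ≤ 2)

"carry", 16 times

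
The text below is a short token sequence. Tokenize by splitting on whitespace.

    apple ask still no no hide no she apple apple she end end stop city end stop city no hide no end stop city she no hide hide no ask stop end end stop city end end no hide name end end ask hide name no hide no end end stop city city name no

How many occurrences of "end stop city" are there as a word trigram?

5

Scanning the 53 overlapping trigram windows for "end stop city":
  position 13–15: end stop city
  position 16–18: end stop city
  position 22–24: end stop city
  position 33–35: end stop city
  position 50–52: end stop city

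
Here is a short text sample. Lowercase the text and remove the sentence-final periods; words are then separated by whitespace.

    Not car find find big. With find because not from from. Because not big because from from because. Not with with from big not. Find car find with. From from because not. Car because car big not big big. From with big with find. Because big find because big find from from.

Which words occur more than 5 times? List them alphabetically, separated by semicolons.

Unigram counts meeting the condition (more than 5 times):
  because: 8
  big: 9
  find: 8
  from: 10
  not: 7
  with: 6

because; big; find; from; not; with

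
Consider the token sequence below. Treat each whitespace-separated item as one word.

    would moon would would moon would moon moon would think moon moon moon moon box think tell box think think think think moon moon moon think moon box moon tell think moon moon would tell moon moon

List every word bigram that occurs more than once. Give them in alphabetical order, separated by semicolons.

Bigram counts meeting the condition (more than once):
  box think: 2
  moon box: 2
  moon moon: 8
  moon would: 4
  think moon: 4
  think think: 3
  would moon: 3

box think; moon box; moon moon; moon would; think moon; think think; would moon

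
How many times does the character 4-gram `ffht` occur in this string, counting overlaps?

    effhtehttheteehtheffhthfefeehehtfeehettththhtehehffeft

Sliding a length-4 window over the 54 characters (51 positions):
  position 2–5: ffht
  position 19–22: ffht

2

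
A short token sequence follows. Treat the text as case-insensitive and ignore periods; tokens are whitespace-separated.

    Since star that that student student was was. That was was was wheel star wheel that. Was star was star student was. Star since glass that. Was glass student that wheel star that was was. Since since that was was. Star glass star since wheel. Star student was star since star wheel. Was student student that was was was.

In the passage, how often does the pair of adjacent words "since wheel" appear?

1

Scanning the 58 overlapping bigram windows for "since wheel":
  position 44–45: since wheel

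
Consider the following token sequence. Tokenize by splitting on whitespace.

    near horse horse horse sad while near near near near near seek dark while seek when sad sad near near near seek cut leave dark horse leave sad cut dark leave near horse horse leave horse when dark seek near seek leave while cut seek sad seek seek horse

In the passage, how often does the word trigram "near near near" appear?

Scanning the 47 overlapping trigram windows for "near near near":
  position 7–9: near near near
  position 8–10: near near near
  position 9–11: near near near
  position 19–21: near near near

4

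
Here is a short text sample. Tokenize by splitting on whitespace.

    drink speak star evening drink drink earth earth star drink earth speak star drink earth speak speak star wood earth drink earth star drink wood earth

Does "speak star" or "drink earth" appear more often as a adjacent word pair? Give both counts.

"drink earth" (4 vs 3)

"speak star": 3 occurrences
"drink earth": 4 occurrences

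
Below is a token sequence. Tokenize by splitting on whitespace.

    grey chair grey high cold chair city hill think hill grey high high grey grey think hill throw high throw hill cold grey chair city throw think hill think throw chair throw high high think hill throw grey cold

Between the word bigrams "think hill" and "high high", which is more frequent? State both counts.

"think hill": 4 occurrences
"high high": 2 occurrences

"think hill" (4 vs 2)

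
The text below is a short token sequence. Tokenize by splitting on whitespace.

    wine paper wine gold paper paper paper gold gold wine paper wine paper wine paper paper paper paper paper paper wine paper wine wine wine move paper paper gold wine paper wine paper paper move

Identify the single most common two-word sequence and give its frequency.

Bigram frequencies (highest first):
  paper paper: 9
  wine paper: 7
  paper wine: 6
  paper gold: 2
  gold wine: 2
  wine wine: 2
  … (6 more, each ≤ 1)

"paper paper", 9 times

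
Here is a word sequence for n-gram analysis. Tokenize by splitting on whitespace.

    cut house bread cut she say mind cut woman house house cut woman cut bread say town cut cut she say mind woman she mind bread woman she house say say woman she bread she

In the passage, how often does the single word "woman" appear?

Scanning the 35 tokens for "woman":
  position 9: woman
  position 13: woman
  position 23: woman
  position 27: woman
  position 32: woman

5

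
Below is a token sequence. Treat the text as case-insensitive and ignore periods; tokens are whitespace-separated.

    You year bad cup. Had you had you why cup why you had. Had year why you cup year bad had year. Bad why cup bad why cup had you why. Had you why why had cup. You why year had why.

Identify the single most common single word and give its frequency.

"why", 10 times

Unigram frequencies (highest first):
  why: 10
  had: 9
  you: 8
  cup: 6
  year: 5
  bad: 4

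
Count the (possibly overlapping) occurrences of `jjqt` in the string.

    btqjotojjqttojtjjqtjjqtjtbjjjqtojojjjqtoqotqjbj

5

Sliding a length-4 window over the 47 characters (44 positions):
  position 8–11: jjqt
  position 16–19: jjqt
  position 20–23: jjqt
  position 28–31: jjqt
  position 36–39: jjqt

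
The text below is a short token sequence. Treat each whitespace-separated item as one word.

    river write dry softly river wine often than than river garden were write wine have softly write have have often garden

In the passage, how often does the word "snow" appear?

Scanning the 21 tokens for "snow":
  (none found)

0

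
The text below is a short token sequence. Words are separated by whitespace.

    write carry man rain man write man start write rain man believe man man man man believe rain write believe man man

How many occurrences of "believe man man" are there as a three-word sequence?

2

Scanning the 20 overlapping trigram windows for "believe man man":
  position 12–14: believe man man
  position 20–22: believe man man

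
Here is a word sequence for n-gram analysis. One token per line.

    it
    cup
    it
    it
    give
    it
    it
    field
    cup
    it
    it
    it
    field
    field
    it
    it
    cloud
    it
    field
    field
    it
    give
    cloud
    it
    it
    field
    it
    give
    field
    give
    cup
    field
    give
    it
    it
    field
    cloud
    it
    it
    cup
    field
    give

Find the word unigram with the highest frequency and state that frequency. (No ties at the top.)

Unigram frequencies (highest first):
  it: 19
  field: 10
  give: 6
  cup: 4
  cloud: 3

"it", 19 times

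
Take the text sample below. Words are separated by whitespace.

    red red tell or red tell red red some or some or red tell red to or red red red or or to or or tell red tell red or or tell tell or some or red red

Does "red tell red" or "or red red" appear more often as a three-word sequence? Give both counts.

"red tell red" (3 vs 2)

"red tell red": 3 occurrences
"or red red": 2 occurrences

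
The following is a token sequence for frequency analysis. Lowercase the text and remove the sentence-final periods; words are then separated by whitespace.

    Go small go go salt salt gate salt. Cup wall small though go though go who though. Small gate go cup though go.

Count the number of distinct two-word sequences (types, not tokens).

23 tokens → 22 bigram windows in total.
Repeated bigrams (each contributes count−1 duplicates):
  though go: 3
2 duplicate windows → 22 − 2 = 20 distinct.

20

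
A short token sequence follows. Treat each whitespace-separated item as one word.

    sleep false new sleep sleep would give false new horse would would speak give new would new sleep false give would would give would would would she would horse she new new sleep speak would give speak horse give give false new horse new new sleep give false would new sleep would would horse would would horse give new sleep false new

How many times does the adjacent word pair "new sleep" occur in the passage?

Scanning the 61 overlapping bigram windows for "new sleep":
  position 3–4: new sleep
  position 17–18: new sleep
  position 32–33: new sleep
  position 45–46: new sleep
  position 50–51: new sleep
  position 59–60: new sleep

6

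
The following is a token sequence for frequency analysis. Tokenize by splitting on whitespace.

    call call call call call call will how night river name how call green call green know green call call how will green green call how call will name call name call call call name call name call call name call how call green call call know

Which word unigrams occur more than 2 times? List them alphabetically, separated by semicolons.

call; green; how; name; will

Unigram counts meeting the condition (more than 2 times):
  call: 23
  green: 6
  how: 5
  name: 6
  will: 3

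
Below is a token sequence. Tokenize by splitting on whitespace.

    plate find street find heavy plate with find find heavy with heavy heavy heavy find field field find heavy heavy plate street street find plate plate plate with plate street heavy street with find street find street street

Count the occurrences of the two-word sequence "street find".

3

Scanning the 37 overlapping bigram windows for "street find":
  position 3–4: street find
  position 23–24: street find
  position 35–36: street find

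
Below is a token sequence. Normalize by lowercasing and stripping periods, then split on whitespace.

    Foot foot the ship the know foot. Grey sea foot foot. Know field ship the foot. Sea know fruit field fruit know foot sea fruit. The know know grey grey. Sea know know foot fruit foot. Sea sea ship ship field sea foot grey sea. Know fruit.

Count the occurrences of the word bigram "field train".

Scanning the 46 overlapping bigram windows for "field train":
  (none found)

0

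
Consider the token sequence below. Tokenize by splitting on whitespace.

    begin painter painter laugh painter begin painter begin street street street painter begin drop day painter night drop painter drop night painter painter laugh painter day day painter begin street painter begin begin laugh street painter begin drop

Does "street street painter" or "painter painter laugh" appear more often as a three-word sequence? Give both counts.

"painter painter laugh" (2 vs 1)

"street street painter": 1 occurrence
"painter painter laugh": 2 occurrences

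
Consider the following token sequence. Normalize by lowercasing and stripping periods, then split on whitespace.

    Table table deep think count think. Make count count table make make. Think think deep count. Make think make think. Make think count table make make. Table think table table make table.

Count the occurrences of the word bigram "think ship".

Scanning the 31 overlapping bigram windows for "think ship":
  (none found)

0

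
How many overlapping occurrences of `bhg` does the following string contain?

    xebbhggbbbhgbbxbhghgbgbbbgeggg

3

Sliding a length-3 window over the 30 characters (28 positions):
  position 4–6: bhg
  position 10–12: bhg
  position 16–18: bhg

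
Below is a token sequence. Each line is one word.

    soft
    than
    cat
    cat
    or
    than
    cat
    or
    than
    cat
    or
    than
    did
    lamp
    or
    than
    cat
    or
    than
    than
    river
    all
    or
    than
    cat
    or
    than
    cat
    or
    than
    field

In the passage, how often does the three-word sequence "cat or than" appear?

6

Scanning the 29 overlapping trigram windows for "cat or than":
  position 4–6: cat or than
  position 7–9: cat or than
  position 10–12: cat or than
  position 17–19: cat or than
  position 25–27: cat or than
  position 28–30: cat or than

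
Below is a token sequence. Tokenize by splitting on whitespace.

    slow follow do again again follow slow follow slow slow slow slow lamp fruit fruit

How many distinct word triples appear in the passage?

15 tokens → 13 trigram windows in total.
Repeated trigrams (each contributes count−1 duplicates):
  slow slow slow: 2
1 duplicate windows → 13 − 1 = 12 distinct.

12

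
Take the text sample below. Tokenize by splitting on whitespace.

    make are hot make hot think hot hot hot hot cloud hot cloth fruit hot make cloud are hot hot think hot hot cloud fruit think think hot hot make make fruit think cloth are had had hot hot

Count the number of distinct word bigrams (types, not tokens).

39 tokens → 38 bigram windows in total.
Repeated bigrams (each contributes count−1 duplicates):
  hot hot: 7
  hot make: 3
  think hot: 3
  are hot: 2
  fruit think: 2
  hot cloud: 2
  hot think: 2
14 duplicate windows → 38 − 14 = 24 distinct.

24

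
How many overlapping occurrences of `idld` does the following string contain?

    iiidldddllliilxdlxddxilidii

1

Sliding a length-4 window over the 27 characters (24 positions):
  position 3–6: idld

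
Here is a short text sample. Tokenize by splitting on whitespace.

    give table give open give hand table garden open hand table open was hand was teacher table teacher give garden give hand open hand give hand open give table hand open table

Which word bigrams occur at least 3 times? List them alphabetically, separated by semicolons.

give hand; hand open

Bigram counts meeting the condition (at least 3 times):
  give hand: 3
  hand open: 3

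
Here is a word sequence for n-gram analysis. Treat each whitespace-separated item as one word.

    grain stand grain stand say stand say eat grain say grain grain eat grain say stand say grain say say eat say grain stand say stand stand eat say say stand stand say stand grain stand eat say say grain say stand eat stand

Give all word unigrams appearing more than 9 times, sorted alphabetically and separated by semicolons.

grain; say; stand

Unigram counts meeting the condition (more than 9 times):
  grain: 10
  say: 15
  stand: 13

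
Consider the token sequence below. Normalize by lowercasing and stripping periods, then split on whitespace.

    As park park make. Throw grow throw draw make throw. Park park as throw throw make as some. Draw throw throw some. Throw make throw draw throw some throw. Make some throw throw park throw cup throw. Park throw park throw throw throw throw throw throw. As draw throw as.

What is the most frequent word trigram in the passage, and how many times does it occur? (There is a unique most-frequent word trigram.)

Trigram frequencies (highest first):
  throw throw throw: 4
  throw park throw: 3
  throw some throw: 2
  some throw make: 2
  as park park: 1
  park park make: 1
  … (35 more, each ≤ 1)

"throw throw throw", 4 times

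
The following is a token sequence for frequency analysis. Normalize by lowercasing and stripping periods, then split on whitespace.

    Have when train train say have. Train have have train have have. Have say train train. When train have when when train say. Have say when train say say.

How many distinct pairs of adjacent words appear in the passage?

29 tokens → 28 bigram windows in total.
Repeated bigrams (each contributes count−1 duplicates):
  when train: 4
  have have: 3
  train have: 3
  train say: 3
  have say: 2
  have train: 2
  have when: 2
  say have: 2
  … (1 more repeated)
14 duplicate windows → 28 − 14 = 14 distinct.

14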